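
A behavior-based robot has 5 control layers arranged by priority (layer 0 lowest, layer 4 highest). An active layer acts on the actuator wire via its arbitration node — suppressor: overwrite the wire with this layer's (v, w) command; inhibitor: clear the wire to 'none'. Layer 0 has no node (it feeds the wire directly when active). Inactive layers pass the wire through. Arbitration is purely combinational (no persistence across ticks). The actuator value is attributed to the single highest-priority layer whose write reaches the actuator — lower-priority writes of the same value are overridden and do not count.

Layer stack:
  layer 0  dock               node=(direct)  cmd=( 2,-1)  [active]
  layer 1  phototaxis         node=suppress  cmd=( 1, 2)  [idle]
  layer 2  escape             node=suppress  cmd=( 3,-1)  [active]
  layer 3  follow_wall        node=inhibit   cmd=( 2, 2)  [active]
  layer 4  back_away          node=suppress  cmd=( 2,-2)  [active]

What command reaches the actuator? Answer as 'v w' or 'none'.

2 -2

L0 dock: active, feeds wire = (2, -1)
L1 phototaxis: idle → wire stays (2, -1)
L2 escape: active, suppressor → wire = (3, -1)
L3 follow_wall: active, inhibitor → wire = none
L4 back_away: active, suppressor → wire = (2, -2)
actuator = (2, -2)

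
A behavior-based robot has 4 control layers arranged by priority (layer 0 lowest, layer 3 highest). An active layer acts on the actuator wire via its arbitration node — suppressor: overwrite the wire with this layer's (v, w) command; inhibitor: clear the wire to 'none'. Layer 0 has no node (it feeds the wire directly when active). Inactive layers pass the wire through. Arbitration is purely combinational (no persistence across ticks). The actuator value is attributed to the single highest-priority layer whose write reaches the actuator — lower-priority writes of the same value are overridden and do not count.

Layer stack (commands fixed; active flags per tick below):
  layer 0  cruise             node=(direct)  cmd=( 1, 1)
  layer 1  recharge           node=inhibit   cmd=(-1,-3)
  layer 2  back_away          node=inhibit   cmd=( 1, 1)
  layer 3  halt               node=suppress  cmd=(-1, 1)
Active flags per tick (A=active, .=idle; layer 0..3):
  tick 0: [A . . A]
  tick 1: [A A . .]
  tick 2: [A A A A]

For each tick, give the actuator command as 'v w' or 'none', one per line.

tick 0:
  L0 cruise: active, feeds wire = (1, 1)
  L1 recharge: idle → wire stays (1, 1)
  L2 back_away: idle → wire stays (1, 1)
  L3 halt: active, suppressor → wire = (-1, 1)
  actuator = (-1, 1)
tick 1:
  L0 cruise: active, feeds wire = (1, 1)
  L1 recharge: active, inhibitor → wire = none
  L2 back_away: idle → wire stays none
  L3 halt: idle → wire stays none
  actuator = none
tick 2:
  L0 cruise: active, feeds wire = (1, 1)
  L1 recharge: active, inhibitor → wire = none
  L2 back_away: active, inhibitor → wire = none
  L3 halt: active, suppressor → wire = (-1, 1)
  actuator = (-1, 1)

-1 1
none
-1 1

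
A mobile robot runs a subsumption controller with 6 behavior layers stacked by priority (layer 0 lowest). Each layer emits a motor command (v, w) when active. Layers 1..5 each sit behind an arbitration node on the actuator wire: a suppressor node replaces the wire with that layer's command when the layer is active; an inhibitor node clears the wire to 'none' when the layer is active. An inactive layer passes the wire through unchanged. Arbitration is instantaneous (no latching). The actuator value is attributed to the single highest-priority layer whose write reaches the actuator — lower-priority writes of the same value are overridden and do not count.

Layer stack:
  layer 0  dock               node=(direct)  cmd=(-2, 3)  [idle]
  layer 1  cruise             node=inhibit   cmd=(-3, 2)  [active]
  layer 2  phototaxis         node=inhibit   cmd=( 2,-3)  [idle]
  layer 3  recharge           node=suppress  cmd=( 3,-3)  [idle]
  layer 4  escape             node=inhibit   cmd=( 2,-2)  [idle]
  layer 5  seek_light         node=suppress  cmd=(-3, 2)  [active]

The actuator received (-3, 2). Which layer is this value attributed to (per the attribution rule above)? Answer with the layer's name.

layer 0 (dock) idle — none
layer 1 (cruise) active — inhibits: none
layer 2 (phototaxis) idle — unchanged: none
layer 3 (recharge) idle — unchanged: none
layer 4 (escape) idle — unchanged: none
layer 5 (seek_light) active — suppresses: (-3, 2)
→ actuator (-3, 2)
last writer: layer 5 = seek_light

seek_light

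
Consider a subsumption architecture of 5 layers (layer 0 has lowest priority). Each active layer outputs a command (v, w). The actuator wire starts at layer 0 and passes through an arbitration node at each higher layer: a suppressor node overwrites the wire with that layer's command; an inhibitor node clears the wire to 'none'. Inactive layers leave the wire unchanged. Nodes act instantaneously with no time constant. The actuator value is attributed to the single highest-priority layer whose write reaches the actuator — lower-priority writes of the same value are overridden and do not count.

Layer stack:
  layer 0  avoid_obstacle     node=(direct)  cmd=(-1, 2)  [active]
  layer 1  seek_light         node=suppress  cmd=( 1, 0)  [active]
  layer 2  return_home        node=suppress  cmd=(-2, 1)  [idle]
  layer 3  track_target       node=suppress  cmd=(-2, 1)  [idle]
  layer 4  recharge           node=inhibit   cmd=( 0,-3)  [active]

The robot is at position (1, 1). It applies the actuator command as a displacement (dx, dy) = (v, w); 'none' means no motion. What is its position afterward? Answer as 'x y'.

[0] avoid_obstacle on; wire := (-1, 2)
[1] seek_light on (suppress); wire := (1, 0)
[2] return_home off; pass (1, 0)
[3] track_target off; pass (1, 0)
[4] recharge on (inhibit); wire := none
output none
position: (1, 1) + none = (1, 1)

1 1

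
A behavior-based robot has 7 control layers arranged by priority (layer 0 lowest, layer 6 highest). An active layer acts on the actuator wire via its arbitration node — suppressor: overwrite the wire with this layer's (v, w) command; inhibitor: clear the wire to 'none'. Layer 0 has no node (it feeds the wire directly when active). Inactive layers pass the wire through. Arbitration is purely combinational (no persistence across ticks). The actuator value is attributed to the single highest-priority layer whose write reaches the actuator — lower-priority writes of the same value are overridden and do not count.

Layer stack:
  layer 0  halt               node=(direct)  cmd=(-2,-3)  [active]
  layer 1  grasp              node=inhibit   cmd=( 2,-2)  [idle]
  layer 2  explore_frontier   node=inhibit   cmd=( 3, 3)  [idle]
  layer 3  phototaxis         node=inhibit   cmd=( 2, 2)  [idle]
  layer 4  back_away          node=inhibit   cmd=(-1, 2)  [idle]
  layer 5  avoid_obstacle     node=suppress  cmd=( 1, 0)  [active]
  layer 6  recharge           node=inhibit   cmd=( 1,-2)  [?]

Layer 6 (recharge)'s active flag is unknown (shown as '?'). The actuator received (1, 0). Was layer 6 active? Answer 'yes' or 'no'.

no

If layer 6 is active=yes:
  actuator would be none
If layer 6 is active=no:
  actuator would be (1, 0)
Observed (1, 0), so layer 6 was idle.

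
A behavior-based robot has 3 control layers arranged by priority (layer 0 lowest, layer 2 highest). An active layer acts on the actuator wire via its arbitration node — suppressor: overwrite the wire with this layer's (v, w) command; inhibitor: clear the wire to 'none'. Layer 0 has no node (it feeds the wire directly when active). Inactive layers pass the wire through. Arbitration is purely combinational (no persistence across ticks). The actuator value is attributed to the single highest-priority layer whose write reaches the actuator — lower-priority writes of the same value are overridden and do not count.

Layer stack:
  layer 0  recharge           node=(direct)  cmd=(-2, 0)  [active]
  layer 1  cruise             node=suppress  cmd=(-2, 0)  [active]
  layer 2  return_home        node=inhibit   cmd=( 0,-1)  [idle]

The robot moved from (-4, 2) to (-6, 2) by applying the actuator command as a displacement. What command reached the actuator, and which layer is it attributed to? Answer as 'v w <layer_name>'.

-2 0 cruise

displacement = (-6, 2) − (-4, 2) = (-2, 0)
[0] recharge on; wire := (-2, 0)
[1] cruise on (suppress); wire := (-2, 0)
[2] return_home off; pass (-2, 0)
output (-2, 0) — from layer 1 (cruise)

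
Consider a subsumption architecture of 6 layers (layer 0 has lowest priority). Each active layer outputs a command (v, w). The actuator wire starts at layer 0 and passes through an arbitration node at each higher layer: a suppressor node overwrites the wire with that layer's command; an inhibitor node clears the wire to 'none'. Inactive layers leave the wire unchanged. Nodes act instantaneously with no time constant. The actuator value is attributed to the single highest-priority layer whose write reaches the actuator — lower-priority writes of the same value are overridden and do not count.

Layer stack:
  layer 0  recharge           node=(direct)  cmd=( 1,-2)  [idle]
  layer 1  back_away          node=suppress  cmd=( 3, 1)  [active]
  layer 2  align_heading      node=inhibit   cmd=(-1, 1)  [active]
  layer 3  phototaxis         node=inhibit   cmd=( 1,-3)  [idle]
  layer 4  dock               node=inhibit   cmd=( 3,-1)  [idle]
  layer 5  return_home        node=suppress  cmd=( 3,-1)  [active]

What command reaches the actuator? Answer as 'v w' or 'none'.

3 -1

[0] recharge off; wire := none
[1] back_away on (suppress); wire := (3, 1)
[2] align_heading on (inhibit); wire := none
[3] phototaxis off; pass none
[4] dock off; pass none
[5] return_home on (suppress); wire := (3, -1)
output (3, -1)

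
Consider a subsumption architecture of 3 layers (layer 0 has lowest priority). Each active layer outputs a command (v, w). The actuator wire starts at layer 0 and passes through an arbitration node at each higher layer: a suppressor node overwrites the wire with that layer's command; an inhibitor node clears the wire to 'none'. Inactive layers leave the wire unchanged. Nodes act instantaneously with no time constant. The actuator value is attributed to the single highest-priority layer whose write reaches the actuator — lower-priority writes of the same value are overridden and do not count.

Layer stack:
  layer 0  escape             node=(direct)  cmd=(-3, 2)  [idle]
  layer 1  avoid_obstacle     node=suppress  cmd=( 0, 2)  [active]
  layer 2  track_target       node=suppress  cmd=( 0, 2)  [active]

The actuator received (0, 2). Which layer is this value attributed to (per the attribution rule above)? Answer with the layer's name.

layer 0 (escape) idle — none
layer 1 (avoid_obstacle) active — suppresses: (0, 2)
layer 2 (track_target) active — suppresses: (0, 2)
→ actuator (0, 2)
last writer: layer 2 = track_target

track_target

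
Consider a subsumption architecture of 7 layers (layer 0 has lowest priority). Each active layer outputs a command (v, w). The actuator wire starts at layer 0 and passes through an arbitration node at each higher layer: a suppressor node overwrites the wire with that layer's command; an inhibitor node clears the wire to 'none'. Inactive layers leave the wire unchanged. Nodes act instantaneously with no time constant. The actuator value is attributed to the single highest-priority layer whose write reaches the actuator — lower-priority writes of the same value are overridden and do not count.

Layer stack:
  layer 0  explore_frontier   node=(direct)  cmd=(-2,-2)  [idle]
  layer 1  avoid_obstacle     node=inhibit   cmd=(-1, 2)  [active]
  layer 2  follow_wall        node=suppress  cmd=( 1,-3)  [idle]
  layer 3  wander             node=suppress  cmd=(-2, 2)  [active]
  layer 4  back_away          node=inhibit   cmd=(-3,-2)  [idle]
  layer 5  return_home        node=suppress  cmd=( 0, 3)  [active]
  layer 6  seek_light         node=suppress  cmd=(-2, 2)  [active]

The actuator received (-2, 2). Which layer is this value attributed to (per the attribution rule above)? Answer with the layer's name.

seek_light

[0] explore_frontier off; wire := none
[1] avoid_obstacle on (inhibit); wire := none
[2] follow_wall off; pass none
[3] wander on (suppress); wire := (-2, 2)
[4] back_away off; pass (-2, 2)
[5] return_home on (suppress); wire := (0, 3)
[6] seek_light on (suppress); wire := (-2, 2)
output (-2, 2)
last writer: layer 6 = seek_light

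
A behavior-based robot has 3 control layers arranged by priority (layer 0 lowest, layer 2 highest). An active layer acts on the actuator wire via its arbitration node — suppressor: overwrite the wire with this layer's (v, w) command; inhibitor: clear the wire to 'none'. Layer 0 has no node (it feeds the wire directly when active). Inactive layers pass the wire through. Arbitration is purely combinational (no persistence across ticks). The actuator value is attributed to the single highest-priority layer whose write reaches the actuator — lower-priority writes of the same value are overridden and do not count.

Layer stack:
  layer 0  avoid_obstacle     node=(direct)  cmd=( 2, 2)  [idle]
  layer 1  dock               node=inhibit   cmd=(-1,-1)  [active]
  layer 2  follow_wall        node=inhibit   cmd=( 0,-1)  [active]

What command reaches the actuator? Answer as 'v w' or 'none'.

[0] avoid_obstacle off; wire := none
[1] dock on (inhibit); wire := none
[2] follow_wall on (inhibit); wire := none
output none

none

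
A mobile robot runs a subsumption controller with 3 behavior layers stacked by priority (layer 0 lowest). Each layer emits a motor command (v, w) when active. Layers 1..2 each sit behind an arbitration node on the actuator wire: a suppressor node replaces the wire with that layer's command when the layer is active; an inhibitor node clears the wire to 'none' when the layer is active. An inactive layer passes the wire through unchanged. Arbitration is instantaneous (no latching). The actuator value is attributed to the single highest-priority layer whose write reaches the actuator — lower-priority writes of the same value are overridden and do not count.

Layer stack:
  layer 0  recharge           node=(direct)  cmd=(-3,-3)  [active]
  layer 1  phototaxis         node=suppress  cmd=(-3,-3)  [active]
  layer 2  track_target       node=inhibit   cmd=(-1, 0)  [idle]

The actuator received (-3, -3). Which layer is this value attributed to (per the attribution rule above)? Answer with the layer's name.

phototaxis

L0 recharge: active, feeds wire = (-3, -3)
L1 phototaxis: active, suppressor → wire = (-3, -3)
L2 track_target: idle → wire stays (-3, -3)
actuator = (-3, -3)
last writer: layer 1 = phototaxis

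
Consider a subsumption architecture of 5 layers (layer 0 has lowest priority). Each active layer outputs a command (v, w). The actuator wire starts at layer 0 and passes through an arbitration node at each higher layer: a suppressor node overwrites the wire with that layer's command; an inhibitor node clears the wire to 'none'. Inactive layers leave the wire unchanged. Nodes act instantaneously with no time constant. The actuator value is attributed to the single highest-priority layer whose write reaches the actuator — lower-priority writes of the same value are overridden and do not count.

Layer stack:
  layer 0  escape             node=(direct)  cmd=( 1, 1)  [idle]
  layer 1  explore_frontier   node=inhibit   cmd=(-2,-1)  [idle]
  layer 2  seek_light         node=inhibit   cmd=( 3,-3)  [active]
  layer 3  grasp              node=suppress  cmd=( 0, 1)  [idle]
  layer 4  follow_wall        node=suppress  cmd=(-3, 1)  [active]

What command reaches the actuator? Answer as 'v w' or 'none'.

-3 1

layer 0 (escape) idle — none
layer 1 (explore_frontier) idle — unchanged: none
layer 2 (seek_light) active — inhibits: none
layer 3 (grasp) idle — unchanged: none
layer 4 (follow_wall) active — suppresses: (-3, 1)
→ actuator (-3, 1)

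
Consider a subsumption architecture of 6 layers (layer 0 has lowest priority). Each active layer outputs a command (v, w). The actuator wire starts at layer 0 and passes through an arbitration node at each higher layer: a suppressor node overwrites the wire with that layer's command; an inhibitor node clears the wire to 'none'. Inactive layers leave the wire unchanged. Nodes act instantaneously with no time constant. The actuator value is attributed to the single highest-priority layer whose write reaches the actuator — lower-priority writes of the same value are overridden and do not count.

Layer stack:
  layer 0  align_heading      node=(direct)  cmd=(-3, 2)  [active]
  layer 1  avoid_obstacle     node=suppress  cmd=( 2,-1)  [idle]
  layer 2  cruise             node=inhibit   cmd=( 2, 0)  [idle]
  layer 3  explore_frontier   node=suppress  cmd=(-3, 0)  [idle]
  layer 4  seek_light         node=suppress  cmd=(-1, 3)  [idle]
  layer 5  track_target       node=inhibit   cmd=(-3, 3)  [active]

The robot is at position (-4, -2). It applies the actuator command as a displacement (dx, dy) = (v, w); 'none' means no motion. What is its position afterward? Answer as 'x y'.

L0 align_heading: active, feeds wire = (-3, 2)
L1 avoid_obstacle: idle → wire stays (-3, 2)
L2 cruise: idle → wire stays (-3, 2)
L3 explore_frontier: idle → wire stays (-3, 2)
L4 seek_light: idle → wire stays (-3, 2)
L5 track_target: active, inhibitor → wire = none
actuator = none
position: (-4, -2) + none = (-4, -2)

-4 -2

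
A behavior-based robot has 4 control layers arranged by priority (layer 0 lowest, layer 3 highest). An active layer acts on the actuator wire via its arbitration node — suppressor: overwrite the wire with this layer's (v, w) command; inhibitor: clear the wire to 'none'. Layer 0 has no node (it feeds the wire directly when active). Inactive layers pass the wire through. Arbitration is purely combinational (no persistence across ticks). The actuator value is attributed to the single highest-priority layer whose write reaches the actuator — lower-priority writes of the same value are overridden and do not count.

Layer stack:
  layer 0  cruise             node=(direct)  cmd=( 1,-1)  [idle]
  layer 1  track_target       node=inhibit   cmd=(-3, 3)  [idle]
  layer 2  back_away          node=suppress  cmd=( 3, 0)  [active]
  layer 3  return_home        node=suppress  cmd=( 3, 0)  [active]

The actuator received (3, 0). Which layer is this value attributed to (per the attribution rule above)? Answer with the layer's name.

return_home

[0] cruise off; wire := none
[1] track_target off; pass none
[2] back_away on (suppress); wire := (3, 0)
[3] return_home on (suppress); wire := (3, 0)
output (3, 0)
last writer: layer 3 = return_home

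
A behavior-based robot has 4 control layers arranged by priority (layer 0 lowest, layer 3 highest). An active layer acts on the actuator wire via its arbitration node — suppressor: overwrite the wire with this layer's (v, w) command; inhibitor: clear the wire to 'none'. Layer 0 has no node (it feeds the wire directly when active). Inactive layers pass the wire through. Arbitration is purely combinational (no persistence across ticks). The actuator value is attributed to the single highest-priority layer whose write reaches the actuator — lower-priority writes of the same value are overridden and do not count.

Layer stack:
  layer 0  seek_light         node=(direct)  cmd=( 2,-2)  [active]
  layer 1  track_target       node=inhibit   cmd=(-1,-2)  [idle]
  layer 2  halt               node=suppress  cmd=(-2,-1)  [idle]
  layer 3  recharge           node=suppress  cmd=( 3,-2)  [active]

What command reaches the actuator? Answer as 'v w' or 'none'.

layer 0 (seek_light) active — direct: (2, -2)
layer 1 (track_target) idle — unchanged: (2, -2)
layer 2 (halt) idle — unchanged: (2, -2)
layer 3 (recharge) active — suppresses: (3, -2)
→ actuator (3, -2)

3 -2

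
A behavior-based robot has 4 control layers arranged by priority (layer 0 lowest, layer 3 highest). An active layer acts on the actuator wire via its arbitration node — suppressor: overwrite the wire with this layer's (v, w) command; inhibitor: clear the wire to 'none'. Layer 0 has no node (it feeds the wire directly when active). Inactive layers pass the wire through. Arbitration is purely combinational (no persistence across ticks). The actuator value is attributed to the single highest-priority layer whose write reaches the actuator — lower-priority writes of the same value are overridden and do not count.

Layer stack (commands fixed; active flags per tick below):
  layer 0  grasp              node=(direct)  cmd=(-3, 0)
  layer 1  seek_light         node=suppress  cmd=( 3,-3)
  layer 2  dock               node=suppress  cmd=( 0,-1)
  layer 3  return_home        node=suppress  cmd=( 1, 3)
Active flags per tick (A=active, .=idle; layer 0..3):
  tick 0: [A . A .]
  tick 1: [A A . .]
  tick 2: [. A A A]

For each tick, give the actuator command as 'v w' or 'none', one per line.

0 -1
3 -3
1 3

tick 0:
  layer 0 (grasp) active — direct: (-3, 0)
  layer 1 (seek_light) idle — unchanged: (-3, 0)
  layer 2 (dock) active — suppresses: (0, -1)
  layer 3 (return_home) idle — unchanged: (0, -1)
  → actuator (0, -1)
tick 1:
  layer 0 (grasp) active — direct: (-3, 0)
  layer 1 (seek_light) active — suppresses: (3, -3)
  layer 2 (dock) idle — unchanged: (3, -3)
  layer 3 (return_home) idle — unchanged: (3, -3)
  → actuator (3, -3)
tick 2:
  layer 0 (grasp) idle — none
  layer 1 (seek_light) active — suppresses: (3, -3)
  layer 2 (dock) active — suppresses: (0, -1)
  layer 3 (return_home) active — suppresses: (1, 3)
  → actuator (1, 3)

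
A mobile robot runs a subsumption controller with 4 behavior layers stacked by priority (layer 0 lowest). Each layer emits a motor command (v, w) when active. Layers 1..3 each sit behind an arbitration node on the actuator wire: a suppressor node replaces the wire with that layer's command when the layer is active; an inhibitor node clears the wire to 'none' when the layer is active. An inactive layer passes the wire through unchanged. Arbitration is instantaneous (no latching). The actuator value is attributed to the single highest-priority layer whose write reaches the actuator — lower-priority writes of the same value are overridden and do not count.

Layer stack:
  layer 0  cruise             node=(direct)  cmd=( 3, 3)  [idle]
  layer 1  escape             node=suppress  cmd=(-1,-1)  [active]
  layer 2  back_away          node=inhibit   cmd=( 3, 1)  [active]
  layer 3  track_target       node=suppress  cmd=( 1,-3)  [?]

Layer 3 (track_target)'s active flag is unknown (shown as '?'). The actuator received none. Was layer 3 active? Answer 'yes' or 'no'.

no

If layer 3 is active=yes:
  actuator would be (1, -3)
If layer 3 is active=no:
  actuator would be none
Observed none, so layer 3 was idle.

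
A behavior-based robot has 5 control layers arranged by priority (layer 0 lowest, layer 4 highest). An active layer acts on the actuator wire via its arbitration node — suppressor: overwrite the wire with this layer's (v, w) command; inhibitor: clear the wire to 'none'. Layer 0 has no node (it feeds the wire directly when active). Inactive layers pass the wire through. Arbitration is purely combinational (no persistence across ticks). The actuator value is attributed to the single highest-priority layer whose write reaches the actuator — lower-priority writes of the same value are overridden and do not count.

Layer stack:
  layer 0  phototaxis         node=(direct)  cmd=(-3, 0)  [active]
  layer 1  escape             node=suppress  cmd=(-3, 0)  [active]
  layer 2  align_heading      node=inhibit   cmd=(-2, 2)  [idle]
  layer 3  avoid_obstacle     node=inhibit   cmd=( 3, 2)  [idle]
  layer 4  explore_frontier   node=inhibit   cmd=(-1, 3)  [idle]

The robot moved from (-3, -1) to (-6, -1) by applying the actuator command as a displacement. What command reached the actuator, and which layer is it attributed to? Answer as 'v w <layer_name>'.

displacement = (-6, -1) − (-3, -1) = (-3, 0)
layer 0 (phototaxis) active — direct: (-3, 0)
layer 1 (escape) active — suppresses: (-3, 0)
layer 2 (align_heading) idle — unchanged: (-3, 0)
layer 3 (avoid_obstacle) idle — unchanged: (-3, 0)
layer 4 (explore_frontier) idle — unchanged: (-3, 0)
→ actuator (-3, 0) — from layer 1 (escape)

-3 0 escape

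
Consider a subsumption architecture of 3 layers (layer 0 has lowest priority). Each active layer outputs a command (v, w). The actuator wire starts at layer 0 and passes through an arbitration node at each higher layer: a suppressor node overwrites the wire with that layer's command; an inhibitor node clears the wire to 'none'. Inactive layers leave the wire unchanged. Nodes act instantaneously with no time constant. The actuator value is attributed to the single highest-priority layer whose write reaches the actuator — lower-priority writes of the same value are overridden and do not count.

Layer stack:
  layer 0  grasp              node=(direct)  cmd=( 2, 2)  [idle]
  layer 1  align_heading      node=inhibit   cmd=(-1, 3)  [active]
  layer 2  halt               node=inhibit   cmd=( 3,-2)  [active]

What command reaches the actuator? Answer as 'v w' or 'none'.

none

[0] grasp off; wire := none
[1] align_heading on (inhibit); wire := none
[2] halt on (inhibit); wire := none
output none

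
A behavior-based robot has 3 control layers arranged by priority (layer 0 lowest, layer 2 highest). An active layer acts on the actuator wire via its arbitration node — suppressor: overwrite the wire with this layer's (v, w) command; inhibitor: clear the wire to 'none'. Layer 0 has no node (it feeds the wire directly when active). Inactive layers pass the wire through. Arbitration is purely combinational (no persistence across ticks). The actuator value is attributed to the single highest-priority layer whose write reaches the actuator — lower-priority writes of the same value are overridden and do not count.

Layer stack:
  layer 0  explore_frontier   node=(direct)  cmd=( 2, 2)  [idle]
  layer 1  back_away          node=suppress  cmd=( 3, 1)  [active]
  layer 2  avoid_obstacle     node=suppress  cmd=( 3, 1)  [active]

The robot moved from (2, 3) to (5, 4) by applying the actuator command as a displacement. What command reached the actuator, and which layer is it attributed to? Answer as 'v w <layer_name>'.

displacement = (5, 4) − (2, 3) = (3, 1)
L0 explore_frontier: idle → wire = none
L1 back_away: active, suppressor → wire = (3, 1)
L2 avoid_obstacle: active, suppressor → wire = (3, 1)
actuator = (3, 1) — from layer 2 (avoid_obstacle)

3 1 avoid_obstacle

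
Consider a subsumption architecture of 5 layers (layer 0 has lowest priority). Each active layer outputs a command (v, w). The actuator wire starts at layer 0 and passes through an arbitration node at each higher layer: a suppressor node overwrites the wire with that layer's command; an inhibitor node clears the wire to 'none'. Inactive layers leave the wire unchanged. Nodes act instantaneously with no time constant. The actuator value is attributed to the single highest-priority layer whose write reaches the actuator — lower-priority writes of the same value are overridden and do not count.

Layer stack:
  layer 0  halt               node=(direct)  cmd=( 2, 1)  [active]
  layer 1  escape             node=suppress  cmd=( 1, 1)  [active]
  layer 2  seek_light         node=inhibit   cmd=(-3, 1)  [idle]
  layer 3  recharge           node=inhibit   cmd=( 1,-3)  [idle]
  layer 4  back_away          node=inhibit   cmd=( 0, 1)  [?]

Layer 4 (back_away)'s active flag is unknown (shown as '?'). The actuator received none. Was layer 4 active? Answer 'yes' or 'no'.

If layer 4 is active=yes:
  actuator would be none
If layer 4 is active=no:
  actuator would be (1, 1)
Observed none, so layer 4 was active.

yes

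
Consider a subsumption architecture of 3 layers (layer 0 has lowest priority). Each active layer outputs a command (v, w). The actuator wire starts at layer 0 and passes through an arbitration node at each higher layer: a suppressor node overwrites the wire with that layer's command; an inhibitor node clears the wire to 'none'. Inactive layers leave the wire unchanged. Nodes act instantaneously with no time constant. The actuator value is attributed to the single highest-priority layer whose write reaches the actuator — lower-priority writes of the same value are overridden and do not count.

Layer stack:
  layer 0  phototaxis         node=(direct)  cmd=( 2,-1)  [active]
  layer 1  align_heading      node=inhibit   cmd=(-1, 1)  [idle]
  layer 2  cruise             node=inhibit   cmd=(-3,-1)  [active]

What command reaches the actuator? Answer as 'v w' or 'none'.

none

layer 0 (phototaxis) active — direct: (2, -1)
layer 1 (align_heading) idle — unchanged: (2, -1)
layer 2 (cruise) active — inhibits: none
→ actuator none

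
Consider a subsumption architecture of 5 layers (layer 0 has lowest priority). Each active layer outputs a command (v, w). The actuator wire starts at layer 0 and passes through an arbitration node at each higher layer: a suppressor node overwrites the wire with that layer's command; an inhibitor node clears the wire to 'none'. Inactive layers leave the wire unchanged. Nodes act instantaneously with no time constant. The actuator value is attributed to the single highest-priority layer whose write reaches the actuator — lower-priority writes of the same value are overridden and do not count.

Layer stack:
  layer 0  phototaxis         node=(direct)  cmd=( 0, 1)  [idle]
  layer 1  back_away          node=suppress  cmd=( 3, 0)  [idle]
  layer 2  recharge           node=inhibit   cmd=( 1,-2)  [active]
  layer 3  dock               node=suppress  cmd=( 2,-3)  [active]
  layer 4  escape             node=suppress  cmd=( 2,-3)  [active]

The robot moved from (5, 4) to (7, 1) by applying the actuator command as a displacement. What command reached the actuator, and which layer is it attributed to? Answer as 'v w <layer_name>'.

2 -3 escape

displacement = (7, 1) − (5, 4) = (2, -3)
[0] phototaxis off; wire := none
[1] back_away off; pass none
[2] recharge on (inhibit); wire := none
[3] dock on (suppress); wire := (2, -3)
[4] escape on (suppress); wire := (2, -3)
output (2, -3) — from layer 4 (escape)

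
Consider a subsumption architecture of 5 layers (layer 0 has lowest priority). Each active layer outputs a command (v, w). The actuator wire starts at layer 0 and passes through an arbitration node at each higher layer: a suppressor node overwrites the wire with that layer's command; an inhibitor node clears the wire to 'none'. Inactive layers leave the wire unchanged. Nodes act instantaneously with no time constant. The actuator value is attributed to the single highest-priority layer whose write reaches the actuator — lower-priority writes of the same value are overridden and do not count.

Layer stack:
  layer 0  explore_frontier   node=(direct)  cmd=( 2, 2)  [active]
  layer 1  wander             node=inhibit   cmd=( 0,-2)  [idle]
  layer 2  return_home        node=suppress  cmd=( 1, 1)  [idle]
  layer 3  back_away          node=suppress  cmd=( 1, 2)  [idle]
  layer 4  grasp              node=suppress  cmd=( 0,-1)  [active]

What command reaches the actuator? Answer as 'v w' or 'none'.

L0 explore_frontier: active, feeds wire = (2, 2)
L1 wander: idle → wire stays (2, 2)
L2 return_home: idle → wire stays (2, 2)
L3 back_away: idle → wire stays (2, 2)
L4 grasp: active, suppressor → wire = (0, -1)
actuator = (0, -1)

0 -1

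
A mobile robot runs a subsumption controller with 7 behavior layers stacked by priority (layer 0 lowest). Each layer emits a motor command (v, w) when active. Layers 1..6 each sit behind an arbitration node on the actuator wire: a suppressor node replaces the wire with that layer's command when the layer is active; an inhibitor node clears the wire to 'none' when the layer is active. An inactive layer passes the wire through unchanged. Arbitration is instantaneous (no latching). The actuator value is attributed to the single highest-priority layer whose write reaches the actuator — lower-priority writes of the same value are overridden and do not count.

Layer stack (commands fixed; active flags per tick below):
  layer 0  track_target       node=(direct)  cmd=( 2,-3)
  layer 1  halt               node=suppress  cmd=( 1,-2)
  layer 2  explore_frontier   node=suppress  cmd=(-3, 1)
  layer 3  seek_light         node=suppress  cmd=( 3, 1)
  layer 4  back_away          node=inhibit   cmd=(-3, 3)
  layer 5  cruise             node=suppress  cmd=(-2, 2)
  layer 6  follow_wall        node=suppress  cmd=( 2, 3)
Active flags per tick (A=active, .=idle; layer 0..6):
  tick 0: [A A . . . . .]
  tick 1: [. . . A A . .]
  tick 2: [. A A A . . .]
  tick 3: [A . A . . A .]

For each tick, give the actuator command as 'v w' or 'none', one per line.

tick 0:
  [0] track_target on; wire := (2, -3)
  [1] halt on (suppress); wire := (1, -2)
  [2] explore_frontier off; pass (1, -2)
  [3] seek_light off; pass (1, -2)
  [4] back_away off; pass (1, -2)
  [5] cruise off; pass (1, -2)
  [6] follow_wall off; pass (1, -2)
  output (1, -2)
tick 1:
  [0] track_target off; wire := none
  [1] halt off; pass none
  [2] explore_frontier off; pass none
  [3] seek_light on (suppress); wire := (3, 1)
  [4] back_away on (inhibit); wire := none
  [5] cruise off; pass none
  [6] follow_wall off; pass none
  output none
tick 2:
  [0] track_target off; wire := none
  [1] halt on (suppress); wire := (1, -2)
  [2] explore_frontier on (suppress); wire := (-3, 1)
  [3] seek_light on (suppress); wire := (3, 1)
  [4] back_away off; pass (3, 1)
  [5] cruise off; pass (3, 1)
  [6] follow_wall off; pass (3, 1)
  output (3, 1)
tick 3:
  [0] track_target on; wire := (2, -3)
  [1] halt off; pass (2, -3)
  [2] explore_frontier on (suppress); wire := (-3, 1)
  [3] seek_light off; pass (-3, 1)
  [4] back_away off; pass (-3, 1)
  [5] cruise on (suppress); wire := (-2, 2)
  [6] follow_wall off; pass (-2, 2)
  output (-2, 2)

1 -2
none
3 1
-2 2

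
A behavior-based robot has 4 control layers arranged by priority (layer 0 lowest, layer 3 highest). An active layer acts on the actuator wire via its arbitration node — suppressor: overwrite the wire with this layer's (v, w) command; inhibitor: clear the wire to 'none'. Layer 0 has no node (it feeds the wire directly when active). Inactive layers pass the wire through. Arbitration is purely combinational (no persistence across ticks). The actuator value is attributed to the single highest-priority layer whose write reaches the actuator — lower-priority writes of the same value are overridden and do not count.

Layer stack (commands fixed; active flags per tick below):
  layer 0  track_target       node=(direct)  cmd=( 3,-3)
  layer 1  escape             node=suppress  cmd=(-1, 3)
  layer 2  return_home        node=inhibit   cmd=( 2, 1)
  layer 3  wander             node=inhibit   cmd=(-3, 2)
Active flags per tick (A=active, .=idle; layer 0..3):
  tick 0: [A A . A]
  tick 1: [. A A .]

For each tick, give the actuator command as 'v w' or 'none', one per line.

none
none

tick 0:
  L0 track_target: active, feeds wire = (3, -3)
  L1 escape: active, suppressor → wire = (-1, 3)
  L2 return_home: idle → wire stays (-1, 3)
  L3 wander: active, inhibitor → wire = none
  actuator = none
tick 1:
  L0 track_target: idle → wire = none
  L1 escape: active, suppressor → wire = (-1, 3)
  L2 return_home: active, inhibitor → wire = none
  L3 wander: idle → wire stays none
  actuator = none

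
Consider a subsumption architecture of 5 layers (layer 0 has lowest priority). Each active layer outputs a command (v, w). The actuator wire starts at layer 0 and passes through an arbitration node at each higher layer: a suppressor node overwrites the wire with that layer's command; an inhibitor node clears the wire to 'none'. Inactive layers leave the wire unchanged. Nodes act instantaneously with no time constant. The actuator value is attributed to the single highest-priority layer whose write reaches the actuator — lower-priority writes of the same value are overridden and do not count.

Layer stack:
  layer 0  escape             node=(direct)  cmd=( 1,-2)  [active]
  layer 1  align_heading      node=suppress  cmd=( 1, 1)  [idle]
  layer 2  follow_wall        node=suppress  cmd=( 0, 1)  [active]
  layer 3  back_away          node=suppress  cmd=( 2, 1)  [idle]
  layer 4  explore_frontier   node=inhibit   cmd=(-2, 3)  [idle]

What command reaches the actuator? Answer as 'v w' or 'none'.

layer 0 (escape) active — direct: (1, -2)
layer 1 (align_heading) idle — unchanged: (1, -2)
layer 2 (follow_wall) active — suppresses: (0, 1)
layer 3 (back_away) idle — unchanged: (0, 1)
layer 4 (explore_frontier) idle — unchanged: (0, 1)
→ actuator (0, 1)

0 1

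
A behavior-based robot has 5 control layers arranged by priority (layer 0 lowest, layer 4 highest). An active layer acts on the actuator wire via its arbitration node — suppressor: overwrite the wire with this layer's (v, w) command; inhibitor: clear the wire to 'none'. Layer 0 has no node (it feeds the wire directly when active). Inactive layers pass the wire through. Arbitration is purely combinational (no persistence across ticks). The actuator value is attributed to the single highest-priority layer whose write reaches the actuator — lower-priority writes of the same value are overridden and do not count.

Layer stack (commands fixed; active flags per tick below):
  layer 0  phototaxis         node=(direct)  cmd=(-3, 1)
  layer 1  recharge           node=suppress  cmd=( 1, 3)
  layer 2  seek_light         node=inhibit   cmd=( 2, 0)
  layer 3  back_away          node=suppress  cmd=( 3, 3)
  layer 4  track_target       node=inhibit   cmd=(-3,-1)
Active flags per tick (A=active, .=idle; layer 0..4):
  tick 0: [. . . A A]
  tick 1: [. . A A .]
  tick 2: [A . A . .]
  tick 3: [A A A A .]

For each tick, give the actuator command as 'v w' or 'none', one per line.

tick 0:
  layer 0 (phototaxis) idle — none
  layer 1 (recharge) idle — unchanged: none
  layer 2 (seek_light) idle — unchanged: none
  layer 3 (back_away) active — suppresses: (3, 3)
  layer 4 (track_target) active — inhibits: none
  → actuator none
tick 1:
  layer 0 (phototaxis) idle — none
  layer 1 (recharge) idle — unchanged: none
  layer 2 (seek_light) active — inhibits: none
  layer 3 (back_away) active — suppresses: (3, 3)
  layer 4 (track_target) idle — unchanged: (3, 3)
  → actuator (3, 3)
tick 2:
  layer 0 (phototaxis) active — direct: (-3, 1)
  layer 1 (recharge) idle — unchanged: (-3, 1)
  layer 2 (seek_light) active — inhibits: none
  layer 3 (back_away) idle — unchanged: none
  layer 4 (track_target) idle — unchanged: none
  → actuator none
tick 3:
  layer 0 (phototaxis) active — direct: (-3, 1)
  layer 1 (recharge) active — suppresses: (1, 3)
  layer 2 (seek_light) active — inhibits: none
  layer 3 (back_away) active — suppresses: (3, 3)
  layer 4 (track_target) idle — unchanged: (3, 3)
  → actuator (3, 3)

none
3 3
none
3 3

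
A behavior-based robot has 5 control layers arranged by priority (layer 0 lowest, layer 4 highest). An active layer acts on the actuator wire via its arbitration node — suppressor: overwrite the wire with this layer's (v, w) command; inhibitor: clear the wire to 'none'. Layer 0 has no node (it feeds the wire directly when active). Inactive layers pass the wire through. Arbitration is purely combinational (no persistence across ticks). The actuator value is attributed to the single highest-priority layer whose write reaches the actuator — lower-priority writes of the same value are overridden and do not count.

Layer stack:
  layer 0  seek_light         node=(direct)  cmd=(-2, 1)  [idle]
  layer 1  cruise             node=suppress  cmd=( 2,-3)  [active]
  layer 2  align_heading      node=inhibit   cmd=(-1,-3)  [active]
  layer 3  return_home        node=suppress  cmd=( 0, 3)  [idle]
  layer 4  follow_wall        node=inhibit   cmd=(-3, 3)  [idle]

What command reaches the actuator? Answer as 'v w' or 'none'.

[0] seek_light off; wire := none
[1] cruise on (suppress); wire := (2, -3)
[2] align_heading on (inhibit); wire := none
[3] return_home off; pass none
[4] follow_wall off; pass none
output none

none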